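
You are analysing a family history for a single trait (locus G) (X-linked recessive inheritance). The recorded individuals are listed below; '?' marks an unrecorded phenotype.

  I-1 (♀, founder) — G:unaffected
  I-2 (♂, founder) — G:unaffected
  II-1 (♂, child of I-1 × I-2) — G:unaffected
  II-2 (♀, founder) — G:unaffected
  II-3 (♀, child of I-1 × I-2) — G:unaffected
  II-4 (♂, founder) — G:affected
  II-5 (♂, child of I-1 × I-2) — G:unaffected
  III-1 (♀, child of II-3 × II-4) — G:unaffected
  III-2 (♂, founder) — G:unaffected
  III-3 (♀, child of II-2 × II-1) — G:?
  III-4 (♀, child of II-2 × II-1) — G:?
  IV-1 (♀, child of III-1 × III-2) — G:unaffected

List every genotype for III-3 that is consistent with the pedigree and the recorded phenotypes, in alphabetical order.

G/I-1 un ·: X^GX^G|X^GX^g
G/I-2 un ·: X^GY
G/II-1 un I-1×I-2: X^GY
G/II-2 un ·: X^GX^G|X^GX^g
G/II-3 un I-1×I-2: X^GX^G|X^GX^g
G/II-4 aff ·: X^gY
G/II-5 un I-1×I-2: X^GY
G/III-1 un II-3×II-4: X^GX^g
G/III-2 un ·: X^GY
G/III-3 ? II-2×II-1: X^GX^G|X^GX^g
G/III-4 ? II-2×II-1: X^GX^G|X^GX^g
G/IV-1 un III-1×III-2: X^GX^G|X^GX^g
⇒ G over [I-1,I-2,II-1,II-2,II-3,II-4,II-5,III-1,III-2,III-3,III-4,IV-1]: 30 consistent

III-3 ∈ {X^GX^G, X^GX^g}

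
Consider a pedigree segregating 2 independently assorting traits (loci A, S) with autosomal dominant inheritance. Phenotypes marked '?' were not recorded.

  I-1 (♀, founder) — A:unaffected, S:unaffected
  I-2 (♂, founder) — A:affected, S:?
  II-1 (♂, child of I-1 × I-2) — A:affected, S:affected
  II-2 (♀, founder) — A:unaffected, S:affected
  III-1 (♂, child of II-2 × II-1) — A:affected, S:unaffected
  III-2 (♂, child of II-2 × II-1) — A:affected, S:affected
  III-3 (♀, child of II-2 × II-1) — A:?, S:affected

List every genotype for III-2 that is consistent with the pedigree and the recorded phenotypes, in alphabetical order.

III-2 ∈ {Aa SS, Aa Ss}

A/I-1 un ·: aa
A/I-2 aff ·: Aa|AA
A/II-1 aff I-1×I-2: Aa
A/II-2 un ·: aa
A/III-1 aff II-2×II-1: Aa
A/III-2 aff II-2×II-1: Aa
A/III-3 ? II-2×II-1: aa|Aa
⇒ A over [I-1,I-2,II-1,II-2,III-1,III-2,III-3]: 4 consistent
S/I-1 un ·: ss
S/I-2 ? ·: Ss|SS
S/II-1 aff I-1×I-2: Ss
S/II-2 aff ·: Ss
S/III-1 un II-2×II-1: ss
S/III-2 aff II-2×II-1: Ss|SS
S/III-3 aff II-2×II-1: Ss|SS
⇒ S over [I-1,I-2,II-1,II-2,III-1,III-2,III-3]: 8 consistent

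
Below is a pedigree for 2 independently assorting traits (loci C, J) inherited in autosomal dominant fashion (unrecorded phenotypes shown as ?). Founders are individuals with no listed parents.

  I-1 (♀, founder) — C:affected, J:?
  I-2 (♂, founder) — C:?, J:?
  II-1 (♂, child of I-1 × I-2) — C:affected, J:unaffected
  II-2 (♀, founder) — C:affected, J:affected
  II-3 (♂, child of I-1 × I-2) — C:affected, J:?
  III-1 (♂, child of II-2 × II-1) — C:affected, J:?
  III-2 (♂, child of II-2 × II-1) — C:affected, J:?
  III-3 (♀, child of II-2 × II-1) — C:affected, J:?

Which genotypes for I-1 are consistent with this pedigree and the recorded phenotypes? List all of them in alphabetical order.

I-1 ∈ {CC Jj, CC jj, Cc Jj, Cc jj}

C/I-1 aff ·: Cc|CC
C/I-2 ? ·: cc|Cc|CC
C/II-1 aff I-1×I-2: Cc|CC
C/II-2 aff ·: Cc|CC
C/II-3 aff I-1×I-2: Cc|CC
C/III-1 aff II-2×II-1: Cc|CC
C/III-2 aff II-2×II-1: Cc|CC
C/III-3 aff II-2×II-1: Cc|CC
⇒ C over [I-1,I-2,II-1,II-2,II-3,III-1,III-2,III-3]: 191 consistent
J/I-1 ? ·: jj|Jj
J/I-2 ? ·: jj|Jj
J/II-1 un I-1×I-2: jj
J/II-2 aff ·: Jj|JJ
J/II-3 ? I-1×I-2: jj|Jj|JJ
J/III-1 ? II-2×II-1: jj|Jj
J/III-2 ? II-2×II-1: jj|Jj
J/III-3 ? II-2×II-1: jj|Jj
⇒ J over [I-1,I-2,II-1,II-2,II-3,III-1,III-2,III-3]: 72 consistent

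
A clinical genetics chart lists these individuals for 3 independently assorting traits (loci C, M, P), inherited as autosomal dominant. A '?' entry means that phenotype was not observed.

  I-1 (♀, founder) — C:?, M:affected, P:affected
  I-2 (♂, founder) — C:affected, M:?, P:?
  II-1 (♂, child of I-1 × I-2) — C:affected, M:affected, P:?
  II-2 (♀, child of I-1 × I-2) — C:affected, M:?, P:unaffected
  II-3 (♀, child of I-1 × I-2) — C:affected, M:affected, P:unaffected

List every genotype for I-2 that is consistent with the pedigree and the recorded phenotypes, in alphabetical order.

C/I-1 ? ·: cc|Cc|CC
C/I-2 aff ·: Cc|CC
C/II-1 aff I-1×I-2: Cc|CC
C/II-2 aff I-1×I-2: Cc|CC
C/II-3 aff I-1×I-2: Cc|CC
⇒ C over [I-1,I-2,II-1,II-2,II-3]: 27 consistent
M/I-1 aff ·: Mm|MM
M/I-2 ? ·: mm|Mm|MM
M/II-1 aff I-1×I-2: Mm|MM
M/II-2 ? I-1×I-2: mm|Mm|MM
M/II-3 aff I-1×I-2: Mm|MM
⇒ M over [I-1,I-2,II-1,II-2,II-3]: 32 consistent
P/I-1 aff ·: Pp
P/I-2 ? ·: pp|Pp
P/II-1 ? I-1×I-2: pp|Pp|PP
P/II-2 un I-1×I-2: pp
P/II-3 un I-1×I-2: pp
⇒ P over [I-1,I-2,II-1,II-2,II-3]: 5 consistent

I-2 ∈ {CC MM Pp, CC MM pp, CC Mm Pp, CC Mm pp, CC mm Pp, CC mm pp, Cc MM Pp, Cc MM pp, Cc Mm Pp, Cc Mm pp, Cc mm Pp, Cc mm pp}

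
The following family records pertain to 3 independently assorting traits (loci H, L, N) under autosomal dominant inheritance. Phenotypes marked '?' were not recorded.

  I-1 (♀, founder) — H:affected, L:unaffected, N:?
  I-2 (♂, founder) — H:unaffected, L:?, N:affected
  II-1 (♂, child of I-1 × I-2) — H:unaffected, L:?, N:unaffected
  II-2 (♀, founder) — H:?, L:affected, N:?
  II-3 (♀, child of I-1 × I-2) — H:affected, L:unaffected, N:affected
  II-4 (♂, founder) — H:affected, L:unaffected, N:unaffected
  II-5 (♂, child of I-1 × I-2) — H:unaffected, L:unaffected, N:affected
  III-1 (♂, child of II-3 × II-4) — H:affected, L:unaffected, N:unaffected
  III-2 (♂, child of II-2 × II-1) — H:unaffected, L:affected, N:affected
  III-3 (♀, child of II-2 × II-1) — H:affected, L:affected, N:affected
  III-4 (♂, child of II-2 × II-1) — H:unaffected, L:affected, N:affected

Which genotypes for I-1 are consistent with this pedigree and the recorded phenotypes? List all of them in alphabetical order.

H/I-1 aff ·: Hh
H/I-2 un ·: hh
H/II-1 un I-1×I-2: hh
H/II-2 ? ·: Hh
H/II-3 aff I-1×I-2: Hh
H/II-4 aff ·: Hh|HH
H/II-5 un I-1×I-2: hh
H/III-1 aff II-3×II-4: Hh|HH
H/III-2 un II-2×II-1: hh
H/III-3 aff II-2×II-1: Hh
H/III-4 un II-2×II-1: hh
⇒ H over [I-1,I-2,II-1,II-2,II-3,II-4,II-5,III-1,III-2,III-3,III-4]: 4 consistent
L/I-1 un ·: ll
L/I-2 ? ·: ll|Ll
L/II-1 ? I-1×I-2: ll|Ll
L/II-2 aff ·: Ll|LL
L/II-3 un I-1×I-2: ll
L/II-4 un ·: ll
L/II-5 un I-1×I-2: ll
L/III-1 un II-3×II-4: ll
L/III-2 aff II-2×II-1: Ll|LL
L/III-3 aff II-2×II-1: Ll|LL
L/III-4 aff II-2×II-1: Ll|LL
⇒ L over [I-1,I-2,II-1,II-2,II-3,II-4,II-5,III-1,III-2,III-3,III-4]: 20 consistent
N/I-1 ? ·: nn|Nn
N/I-2 aff ·: Nn
N/II-1 un I-1×I-2: nn
N/II-2 ? ·: Nn|NN
N/II-3 aff I-1×I-2: Nn
N/II-4 un ·: nn
N/II-5 aff I-1×I-2: Nn|NN
N/III-1 un II-3×II-4: nn
N/III-2 aff II-2×II-1: Nn
N/III-3 aff II-2×II-1: Nn
N/III-4 aff II-2×II-1: Nn
⇒ N over [I-1,I-2,II-1,II-2,II-3,II-4,II-5,III-1,III-2,III-3,III-4]: 6 consistent

I-1 ∈ {Hh ll Nn, Hh ll nn}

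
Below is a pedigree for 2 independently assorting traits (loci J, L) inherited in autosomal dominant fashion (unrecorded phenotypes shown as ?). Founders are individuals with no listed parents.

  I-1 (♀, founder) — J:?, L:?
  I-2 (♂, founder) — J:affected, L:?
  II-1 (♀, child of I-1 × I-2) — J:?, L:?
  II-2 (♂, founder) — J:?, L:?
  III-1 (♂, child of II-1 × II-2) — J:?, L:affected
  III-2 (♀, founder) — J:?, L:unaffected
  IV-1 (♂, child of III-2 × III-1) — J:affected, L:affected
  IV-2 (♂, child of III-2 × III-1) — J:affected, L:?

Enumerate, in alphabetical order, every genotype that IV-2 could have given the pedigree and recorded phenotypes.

J/I-1 ? ·: jj|Jj|JJ
J/I-2 aff ·: Jj|JJ
J/II-1 ? I-1×I-2: jj|Jj|JJ
J/II-2 ? ·: jj|Jj|JJ
J/III-1 ? II-1×II-2: jj|Jj|JJ
J/III-2 ? ·: jj|Jj|JJ
J/IV-1 aff III-2×III-1: Jj|JJ
J/IV-2 aff III-2×III-1: Jj|JJ
⇒ J over [I-1,I-2,II-1,II-2,III-1,III-2,IV-1,IV-2]: 379 consistent
L/I-1 ? ·: ll|Ll|LL
L/I-2 ? ·: ll|Ll|LL
L/II-1 ? I-1×I-2: ll|Ll|LL
L/II-2 ? ·: ll|Ll|LL
L/III-1 aff II-1×II-2: Ll|LL
L/III-2 un ·: ll
L/IV-1 aff III-2×III-1: Ll
L/IV-2 ? III-2×III-1: ll|Ll
⇒ L over [I-1,I-2,II-1,II-2,III-1,III-2,IV-1,IV-2]: 96 consistent

IV-2 ∈ {JJ Ll, JJ ll, Jj Ll, Jj ll}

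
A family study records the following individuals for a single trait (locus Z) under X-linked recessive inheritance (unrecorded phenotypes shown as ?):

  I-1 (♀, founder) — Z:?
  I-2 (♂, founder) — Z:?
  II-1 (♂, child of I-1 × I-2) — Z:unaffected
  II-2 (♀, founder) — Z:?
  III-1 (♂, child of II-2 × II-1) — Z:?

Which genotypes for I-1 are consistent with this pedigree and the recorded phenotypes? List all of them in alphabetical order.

I-1 ∈ {X^ZX^Z, X^ZX^z}

Z/I-1 ? ·: X^ZX^Z|X^ZX^z
Z/I-2 ? ·: X^ZY|X^zY
Z/II-1 un I-1×I-2: X^ZY
Z/II-2 ? ·: X^ZX^Z|X^ZX^z|X^zX^z
Z/III-1 ? II-2×II-1: X^ZY|X^zY
⇒ Z over [I-1,I-2,II-1,II-2,III-1]: 16 consistent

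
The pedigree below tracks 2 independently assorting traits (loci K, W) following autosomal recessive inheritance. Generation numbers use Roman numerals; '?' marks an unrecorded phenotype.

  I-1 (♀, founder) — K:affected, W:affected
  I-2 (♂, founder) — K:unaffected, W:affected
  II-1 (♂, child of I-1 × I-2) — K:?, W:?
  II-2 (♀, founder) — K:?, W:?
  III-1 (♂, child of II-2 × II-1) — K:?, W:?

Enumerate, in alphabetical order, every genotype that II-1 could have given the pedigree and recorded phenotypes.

K/I-1 aff ·: kk
K/I-2 un ·: KK|Kk
K/II-1 ? I-1×I-2: Kk|kk
K/II-2 ? ·: KK|Kk|kk
K/III-1 ? II-2×II-1: KK|Kk|kk
⇒ K over [I-1,I-2,II-1,II-2,III-1]: 18 consistent
W/I-1 aff ·: ww
W/I-2 aff ·: ww
W/II-1 ? I-1×I-2: ww
W/II-2 ? ·: WW|Ww|ww
W/III-1 ? II-2×II-1: Ww|ww
⇒ W over [I-1,I-2,II-1,II-2,III-1]: 4 consistent

II-1 ∈ {Kk ww, kk ww}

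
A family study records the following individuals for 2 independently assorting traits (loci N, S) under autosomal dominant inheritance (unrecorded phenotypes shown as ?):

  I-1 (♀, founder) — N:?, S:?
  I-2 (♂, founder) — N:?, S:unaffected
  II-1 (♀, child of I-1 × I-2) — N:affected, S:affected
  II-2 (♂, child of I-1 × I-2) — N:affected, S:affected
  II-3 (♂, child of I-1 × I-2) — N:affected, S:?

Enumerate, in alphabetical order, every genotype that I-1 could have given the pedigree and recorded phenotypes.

N/I-1 ? ·: nn|Nn|NN
N/I-2 ? ·: nn|Nn|NN
N/II-1 aff I-1×I-2: Nn|NN
N/II-2 aff I-1×I-2: Nn|NN
N/II-3 aff I-1×I-2: Nn|NN
⇒ N over [I-1,I-2,II-1,II-2,II-3]: 29 consistent
S/I-1 ? ·: Ss|SS
S/I-2 un ·: ss
S/II-1 aff I-1×I-2: Ss
S/II-2 aff I-1×I-2: Ss
S/II-3 ? I-1×I-2: ss|Ss
⇒ S over [I-1,I-2,II-1,II-2,II-3]: 3 consistent

I-1 ∈ {NN SS, NN Ss, Nn SS, Nn Ss, nn SS, nn Ss}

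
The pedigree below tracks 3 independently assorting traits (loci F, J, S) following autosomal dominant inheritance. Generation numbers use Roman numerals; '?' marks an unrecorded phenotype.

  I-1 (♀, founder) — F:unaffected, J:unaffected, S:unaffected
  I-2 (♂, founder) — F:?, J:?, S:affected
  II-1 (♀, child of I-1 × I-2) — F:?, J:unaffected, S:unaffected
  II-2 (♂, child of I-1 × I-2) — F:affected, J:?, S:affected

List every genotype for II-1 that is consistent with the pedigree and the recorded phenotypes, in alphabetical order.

II-1 ∈ {Ff jj ss, ff jj ss}

F/I-1 un ·: ff
F/I-2 ? ·: Ff|FF
F/II-1 ? I-1×I-2: ff|Ff
F/II-2 aff I-1×I-2: Ff
⇒ F over [I-1,I-2,II-1,II-2]: 3 consistent
J/I-1 un ·: jj
J/I-2 ? ·: jj|Jj
J/II-1 un I-1×I-2: jj
J/II-2 ? I-1×I-2: jj|Jj
⇒ J over [I-1,I-2,II-1,II-2]: 3 consistent
S/I-1 un ·: ss
S/I-2 aff ·: Ss
S/II-1 un I-1×I-2: ss
S/II-2 aff I-1×I-2: Ss
⇒ S over [I-1,I-2,II-1,II-2]: 1 consistent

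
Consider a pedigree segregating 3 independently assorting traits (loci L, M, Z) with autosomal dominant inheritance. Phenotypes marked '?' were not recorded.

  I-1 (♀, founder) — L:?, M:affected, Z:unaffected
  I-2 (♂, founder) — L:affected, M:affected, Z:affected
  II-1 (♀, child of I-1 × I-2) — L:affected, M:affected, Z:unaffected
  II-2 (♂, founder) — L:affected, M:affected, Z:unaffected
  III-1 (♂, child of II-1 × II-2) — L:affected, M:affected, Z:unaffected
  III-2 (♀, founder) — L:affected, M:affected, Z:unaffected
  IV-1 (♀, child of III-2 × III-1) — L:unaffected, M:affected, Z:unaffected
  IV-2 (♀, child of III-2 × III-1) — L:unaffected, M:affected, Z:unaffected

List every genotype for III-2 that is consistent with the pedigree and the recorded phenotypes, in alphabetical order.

L/I-1 ? ·: ll|Ll|LL
L/I-2 aff ·: Ll|LL
L/II-1 aff I-1×I-2: Ll|LL
L/II-2 aff ·: Ll|LL
L/III-1 aff II-1×II-2: Ll
L/III-2 aff ·: Ll
L/IV-1 un III-2×III-1: ll
L/IV-2 un III-2×III-1: ll
⇒ L over [I-1,I-2,II-1,II-2,III-1,III-2,IV-1,IV-2]: 14 consistent
M/I-1 aff ·: Mm|MM
M/I-2 aff ·: Mm|MM
M/II-1 aff I-1×I-2: Mm|MM
M/II-2 aff ·: Mm|MM
M/III-1 aff II-1×II-2: Mm|MM
M/III-2 aff ·: Mm|MM
M/IV-1 aff III-2×III-1: Mm|MM
M/IV-2 aff III-2×III-1: Mm|MM
⇒ M over [I-1,I-2,II-1,II-2,III-1,III-2,IV-1,IV-2]: 150 consistent
Z/I-1 un ·: zz
Z/I-2 aff ·: Zz
Z/II-1 un I-1×I-2: zz
Z/II-2 un ·: zz
Z/III-1 un II-1×II-2: zz
Z/III-2 un ·: zz
Z/IV-1 un III-2×III-1: zz
Z/IV-2 un III-2×III-1: zz
⇒ Z over [I-1,I-2,II-1,II-2,III-1,III-2,IV-1,IV-2]: 1 consistent

III-2 ∈ {Ll MM zz, Ll Mm zz}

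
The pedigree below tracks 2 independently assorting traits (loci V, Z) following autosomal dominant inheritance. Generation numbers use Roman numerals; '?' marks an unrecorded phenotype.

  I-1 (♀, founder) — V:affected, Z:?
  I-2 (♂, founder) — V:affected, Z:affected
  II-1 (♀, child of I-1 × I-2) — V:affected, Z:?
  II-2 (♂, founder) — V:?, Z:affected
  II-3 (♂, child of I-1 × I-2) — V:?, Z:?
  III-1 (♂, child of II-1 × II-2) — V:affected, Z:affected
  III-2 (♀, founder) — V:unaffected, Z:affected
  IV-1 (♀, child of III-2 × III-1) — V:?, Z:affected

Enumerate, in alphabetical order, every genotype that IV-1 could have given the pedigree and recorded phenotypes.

V/I-1 aff ·: Vv|VV
V/I-2 aff ·: Vv|VV
V/II-1 aff I-1×I-2: Vv|VV
V/II-2 ? ·: vv|Vv|VV
V/II-3 ? I-1×I-2: vv|Vv|VV
V/III-1 aff II-1×II-2: Vv|VV
V/III-2 un ·: vv
V/IV-1 ? III-2×III-1: vv|Vv
⇒ V over [I-1,I-2,II-1,II-2,II-3,III-1,III-2,IV-1]: 104 consistent
Z/I-1 ? ·: zz|Zz|ZZ
Z/I-2 aff ·: Zz|ZZ
Z/II-1 ? I-1×I-2: zz|Zz|ZZ
Z/II-2 aff ·: Zz|ZZ
Z/II-3 ? I-1×I-2: zz|Zz|ZZ
Z/III-1 aff II-1×II-2: Zz|ZZ
Z/III-2 aff ·: Zz|ZZ
Z/IV-1 aff III-2×III-1: Zz|ZZ
⇒ Z over [I-1,I-2,II-1,II-2,II-3,III-1,III-2,IV-1]: 260 consistent

IV-1 ∈ {Vv ZZ, Vv Zz, vv ZZ, vv Zz}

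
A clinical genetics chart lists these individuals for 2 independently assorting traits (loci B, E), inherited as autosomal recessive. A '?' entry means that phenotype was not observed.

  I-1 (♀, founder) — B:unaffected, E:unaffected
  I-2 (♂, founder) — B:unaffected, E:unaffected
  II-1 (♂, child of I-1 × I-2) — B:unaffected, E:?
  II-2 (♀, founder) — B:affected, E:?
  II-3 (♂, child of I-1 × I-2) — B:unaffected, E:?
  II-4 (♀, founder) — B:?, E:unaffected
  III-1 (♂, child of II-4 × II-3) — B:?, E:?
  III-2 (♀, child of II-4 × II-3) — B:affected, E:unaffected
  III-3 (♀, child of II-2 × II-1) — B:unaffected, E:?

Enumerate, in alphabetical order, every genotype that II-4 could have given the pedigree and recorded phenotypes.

II-4 ∈ {Bb EE, Bb Ee, bb EE, bb Ee}

B/I-1 un ·: BB|Bb
B/I-2 un ·: BB|Bb
B/II-1 un I-1×I-2: BB|Bb
B/II-2 aff ·: bb
B/II-3 un I-1×I-2: Bb
B/II-4 ? ·: Bb|bb
B/III-1 ? II-4×II-3: BB|Bb|bb
B/III-2 aff II-4×II-3: bb
B/III-3 un II-2×II-1: Bb
⇒ B over [I-1,I-2,II-1,II-2,II-3,II-4,III-1,III-2,III-3]: 30 consistent
E/I-1 un ·: EE|Ee
E/I-2 un ·: EE|Ee
E/II-1 ? I-1×I-2: EE|Ee|ee
E/II-2 ? ·: EE|Ee|ee
E/II-3 ? I-1×I-2: EE|Ee|ee
E/II-4 un ·: EE|Ee
E/III-1 ? II-4×II-3: EE|Ee|ee
E/III-2 un II-4×II-3: EE|Ee
E/III-3 ? II-2×II-1: EE|Ee|ee
⇒ E over [I-1,I-2,II-1,II-2,II-3,II-4,III-1,III-2,III-3]: 620 consistent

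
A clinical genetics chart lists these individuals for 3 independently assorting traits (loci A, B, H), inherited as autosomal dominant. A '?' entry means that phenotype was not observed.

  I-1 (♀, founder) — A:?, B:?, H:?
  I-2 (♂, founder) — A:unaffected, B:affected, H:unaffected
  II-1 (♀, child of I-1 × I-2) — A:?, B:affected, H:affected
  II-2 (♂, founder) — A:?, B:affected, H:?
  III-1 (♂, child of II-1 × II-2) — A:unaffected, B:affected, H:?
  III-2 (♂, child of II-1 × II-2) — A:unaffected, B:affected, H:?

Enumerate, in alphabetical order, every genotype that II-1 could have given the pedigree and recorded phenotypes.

II-1 ∈ {Aa BB Hh, Aa Bb Hh, aa BB Hh, aa Bb Hh}

A/I-1 ? ·: aa|Aa|AA
A/I-2 un ·: aa
A/II-1 ? I-1×I-2: aa|Aa
A/II-2 ? ·: aa|Aa
A/III-1 un II-1×II-2: aa
A/III-2 un II-1×II-2: aa
⇒ A over [I-1,I-2,II-1,II-2,III-1,III-2]: 8 consistent
B/I-1 ? ·: bb|Bb|BB
B/I-2 aff ·: Bb|BB
B/II-1 aff I-1×I-2: Bb|BB
B/II-2 aff ·: Bb|BB
B/III-1 aff II-1×II-2: Bb|BB
B/III-2 aff II-1×II-2: Bb|BB
⇒ B over [I-1,I-2,II-1,II-2,III-1,III-2]: 60 consistent
H/I-1 ? ·: Hh|HH
H/I-2 un ·: hh
H/II-1 aff I-1×I-2: Hh
H/II-2 ? ·: hh|Hh|HH
H/III-1 ? II-1×II-2: hh|Hh|HH
H/III-2 ? II-1×II-2: hh|Hh|HH
⇒ H over [I-1,I-2,II-1,II-2,III-1,III-2]: 34 consistent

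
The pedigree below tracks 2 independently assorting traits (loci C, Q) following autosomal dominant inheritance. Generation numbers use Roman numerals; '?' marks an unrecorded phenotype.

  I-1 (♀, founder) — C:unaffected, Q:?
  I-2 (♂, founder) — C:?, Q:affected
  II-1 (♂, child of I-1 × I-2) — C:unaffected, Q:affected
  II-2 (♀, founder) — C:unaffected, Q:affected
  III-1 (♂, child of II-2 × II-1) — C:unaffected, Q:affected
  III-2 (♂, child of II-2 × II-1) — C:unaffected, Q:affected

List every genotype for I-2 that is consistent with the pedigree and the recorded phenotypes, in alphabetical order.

C/I-1 un ·: cc
C/I-2 ? ·: cc|Cc
C/II-1 un I-1×I-2: cc
C/II-2 un ·: cc
C/III-1 un II-2×II-1: cc
C/III-2 un II-2×II-1: cc
⇒ C over [I-1,I-2,II-1,II-2,III-1,III-2]: 2 consistent
Q/I-1 ? ·: qq|Qq|QQ
Q/I-2 aff ·: Qq|QQ
Q/II-1 aff I-1×I-2: Qq|QQ
Q/II-2 aff ·: Qq|QQ
Q/III-1 aff II-2×II-1: Qq|QQ
Q/III-2 aff II-2×II-1: Qq|QQ
⇒ Q over [I-1,I-2,II-1,II-2,III-1,III-2]: 60 consistent

I-2 ∈ {Cc QQ, Cc Qq, cc QQ, cc Qq}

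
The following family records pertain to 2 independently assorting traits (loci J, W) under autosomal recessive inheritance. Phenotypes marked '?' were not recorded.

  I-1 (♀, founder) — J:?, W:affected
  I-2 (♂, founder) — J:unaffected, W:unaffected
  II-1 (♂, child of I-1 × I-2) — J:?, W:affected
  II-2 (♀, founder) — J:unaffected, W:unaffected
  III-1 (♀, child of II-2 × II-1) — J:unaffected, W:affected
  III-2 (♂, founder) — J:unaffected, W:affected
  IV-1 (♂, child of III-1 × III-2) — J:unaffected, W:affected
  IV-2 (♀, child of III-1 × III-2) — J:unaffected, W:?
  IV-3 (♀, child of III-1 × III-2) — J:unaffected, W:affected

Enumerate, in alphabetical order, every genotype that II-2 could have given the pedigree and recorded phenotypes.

II-2 ∈ {JJ Ww, Jj Ww}

J/I-1 ? ·: JJ|Jj|jj
J/I-2 un ·: JJ|Jj
J/II-1 ? I-1×I-2: JJ|Jj|jj
J/II-2 un ·: JJ|Jj
J/III-1 un II-2×II-1: JJ|Jj
J/III-2 un ·: JJ|Jj
J/IV-1 un III-1×III-2: JJ|Jj
J/IV-2 un III-1×III-2: JJ|Jj
J/IV-3 un III-1×III-2: JJ|Jj
⇒ J over [I-1,I-2,II-1,II-2,III-1,III-2,IV-1,IV-2,IV-3]: 450 consistent
W/I-1 aff ·: ww
W/I-2 un ·: Ww
W/II-1 aff I-1×I-2: ww
W/II-2 un ·: Ww
W/III-1 aff II-2×II-1: ww
W/III-2 aff ·: ww
W/IV-1 aff III-1×III-2: ww
W/IV-2 ? III-1×III-2: ww
W/IV-3 aff III-1×III-2: ww
⇒ W over [I-1,I-2,II-1,II-2,III-1,III-2,IV-1,IV-2,IV-3]: 1 consistent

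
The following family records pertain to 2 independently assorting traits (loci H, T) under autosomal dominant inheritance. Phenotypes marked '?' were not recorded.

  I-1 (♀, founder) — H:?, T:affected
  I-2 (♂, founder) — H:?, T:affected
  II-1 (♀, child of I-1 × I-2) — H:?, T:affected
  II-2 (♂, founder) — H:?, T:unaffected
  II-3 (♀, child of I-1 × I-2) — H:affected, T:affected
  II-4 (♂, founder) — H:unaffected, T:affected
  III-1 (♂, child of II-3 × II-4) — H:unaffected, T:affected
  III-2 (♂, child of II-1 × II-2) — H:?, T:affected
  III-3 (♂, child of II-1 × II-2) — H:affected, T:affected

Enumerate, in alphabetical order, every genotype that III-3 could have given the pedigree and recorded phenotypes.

III-3 ∈ {HH Tt, Hh Tt}

H/I-1 ? ·: hh|Hh|HH
H/I-2 ? ·: hh|Hh|HH
H/II-1 ? I-1×I-2: hh|Hh|HH
H/II-2 ? ·: hh|Hh|HH
H/II-3 aff I-1×I-2: Hh
H/II-4 un ·: hh
H/III-1 un II-3×II-4: hh
H/III-2 ? II-1×II-2: hh|Hh|HH
H/III-3 aff II-1×II-2: Hh|HH
⇒ H over [I-1,I-2,II-1,II-2,II-3,II-4,III-1,III-2,III-3]: 111 consistent
T/I-1 aff ·: Tt|TT
T/I-2 aff ·: Tt|TT
T/II-1 aff I-1×I-2: Tt|TT
T/II-2 un ·: tt
T/II-3 aff I-1×I-2: Tt|TT
T/II-4 aff ·: Tt|TT
T/III-1 aff II-3×II-4: Tt|TT
T/III-2 aff II-1×II-2: Tt
T/III-3 aff II-1×II-2: Tt
⇒ T over [I-1,I-2,II-1,II-2,II-3,II-4,III-1,III-2,III-3]: 45 consistent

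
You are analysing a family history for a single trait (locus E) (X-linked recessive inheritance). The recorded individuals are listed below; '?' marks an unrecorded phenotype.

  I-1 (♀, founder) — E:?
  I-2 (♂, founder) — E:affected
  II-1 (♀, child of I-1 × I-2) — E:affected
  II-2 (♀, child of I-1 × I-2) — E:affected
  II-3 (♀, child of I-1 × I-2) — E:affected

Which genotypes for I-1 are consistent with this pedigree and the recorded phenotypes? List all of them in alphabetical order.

I-1 ∈ {X^EX^e, X^eX^e}

E/I-1 ? ·: X^EX^e|X^eX^e
E/I-2 aff ·: X^eY
E/II-1 aff I-1×I-2: X^eX^e
E/II-2 aff I-1×I-2: X^eX^e
E/II-3 aff I-1×I-2: X^eX^e
⇒ E over [I-1,I-2,II-1,II-2,II-3]: 2 consistent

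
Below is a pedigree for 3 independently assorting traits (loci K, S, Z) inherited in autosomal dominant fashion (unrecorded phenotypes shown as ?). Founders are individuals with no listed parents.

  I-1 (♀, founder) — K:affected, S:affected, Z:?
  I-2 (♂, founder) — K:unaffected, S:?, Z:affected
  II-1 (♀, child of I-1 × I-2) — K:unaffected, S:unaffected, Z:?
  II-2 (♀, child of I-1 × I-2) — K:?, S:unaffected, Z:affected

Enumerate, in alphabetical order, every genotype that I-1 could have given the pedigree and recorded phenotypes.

I-1 ∈ {Kk Ss ZZ, Kk Ss Zz, Kk Ss zz}

K/I-1 aff ·: Kk
K/I-2 un ·: kk
K/II-1 un I-1×I-2: kk
K/II-2 ? I-1×I-2: kk|Kk
⇒ K over [I-1,I-2,II-1,II-2]: 2 consistent
S/I-1 aff ·: Ss
S/I-2 ? ·: ss|Ss
S/II-1 un I-1×I-2: ss
S/II-2 un I-1×I-2: ss
⇒ S over [I-1,I-2,II-1,II-2]: 2 consistent
Z/I-1 ? ·: zz|Zz|ZZ
Z/I-2 aff ·: Zz|ZZ
Z/II-1 ? I-1×I-2: zz|Zz|ZZ
Z/II-2 aff I-1×I-2: Zz|ZZ
⇒ Z over [I-1,I-2,II-1,II-2]: 18 consistent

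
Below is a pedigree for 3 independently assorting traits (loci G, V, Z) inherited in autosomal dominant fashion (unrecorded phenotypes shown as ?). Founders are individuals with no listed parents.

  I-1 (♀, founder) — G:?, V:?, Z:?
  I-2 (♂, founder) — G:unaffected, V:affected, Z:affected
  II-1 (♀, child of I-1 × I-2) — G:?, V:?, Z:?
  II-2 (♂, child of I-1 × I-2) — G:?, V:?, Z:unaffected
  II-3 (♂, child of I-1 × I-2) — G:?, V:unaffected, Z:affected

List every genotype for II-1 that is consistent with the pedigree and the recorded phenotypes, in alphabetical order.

G/I-1 ? ·: gg|Gg|GG
G/I-2 un ·: gg
G/II-1 ? I-1×I-2: gg|Gg
G/II-2 ? I-1×I-2: gg|Gg
G/II-3 ? I-1×I-2: gg|Gg
⇒ G over [I-1,I-2,II-1,II-2,II-3]: 10 consistent
V/I-1 ? ·: vv|Vv
V/I-2 aff ·: Vv
V/II-1 ? I-1×I-2: vv|Vv|VV
V/II-2 ? I-1×I-2: vv|Vv|VV
V/II-3 un I-1×I-2: vv
⇒ V over [I-1,I-2,II-1,II-2,II-3]: 13 consistent
Z/I-1 ? ·: zz|Zz
Z/I-2 aff ·: Zz
Z/II-1 ? I-1×I-2: zz|Zz|ZZ
Z/II-2 un I-1×I-2: zz
Z/II-3 aff I-1×I-2: Zz|ZZ
⇒ Z over [I-1,I-2,II-1,II-2,II-3]: 8 consistent

II-1 ∈ {Gg VV ZZ, Gg VV Zz, Gg VV zz, Gg Vv ZZ, Gg Vv Zz, Gg Vv zz, Gg vv ZZ, Gg vv Zz, Gg vv zz, gg VV ZZ, gg VV Zz, gg VV zz, gg Vv ZZ, gg Vv Zz, gg Vv zz, gg vv ZZ, gg vv Zz, gg vv zz}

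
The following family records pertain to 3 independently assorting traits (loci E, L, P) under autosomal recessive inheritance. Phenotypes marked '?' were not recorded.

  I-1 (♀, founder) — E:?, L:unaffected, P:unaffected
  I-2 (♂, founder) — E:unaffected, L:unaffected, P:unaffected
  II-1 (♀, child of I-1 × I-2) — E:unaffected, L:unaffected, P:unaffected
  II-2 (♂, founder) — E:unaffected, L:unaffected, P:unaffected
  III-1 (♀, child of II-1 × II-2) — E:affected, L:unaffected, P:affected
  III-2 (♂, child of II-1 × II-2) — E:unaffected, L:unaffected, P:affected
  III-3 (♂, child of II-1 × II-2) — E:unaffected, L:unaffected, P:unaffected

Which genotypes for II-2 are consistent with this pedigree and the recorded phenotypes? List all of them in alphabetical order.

II-2 ∈ {Ee LL Pp, Ee Ll Pp}

E/I-1 ? ·: EE|Ee|ee
E/I-2 un ·: EE|Ee
E/II-1 un I-1×I-2: Ee
E/II-2 un ·: Ee
E/III-1 aff II-1×II-2: ee
E/III-2 un II-1×II-2: EE|Ee
E/III-3 un II-1×II-2: EE|Ee
⇒ E over [I-1,I-2,II-1,II-2,III-1,III-2,III-3]: 20 consistent
L/I-1 un ·: LL|Ll
L/I-2 un ·: LL|Ll
L/II-1 un I-1×I-2: LL|Ll
L/II-2 un ·: LL|Ll
L/III-1 un II-1×II-2: LL|Ll
L/III-2 un II-1×II-2: LL|Ll
L/III-3 un II-1×II-2: LL|Ll
⇒ L over [I-1,I-2,II-1,II-2,III-1,III-2,III-3]: 84 consistent
P/I-1 un ·: PP|Pp
P/I-2 un ·: PP|Pp
P/II-1 un I-1×I-2: Pp
P/II-2 un ·: Pp
P/III-1 aff II-1×II-2: pp
P/III-2 aff II-1×II-2: pp
P/III-3 un II-1×II-2: PP|Pp
⇒ P over [I-1,I-2,II-1,II-2,III-1,III-2,III-3]: 6 consistent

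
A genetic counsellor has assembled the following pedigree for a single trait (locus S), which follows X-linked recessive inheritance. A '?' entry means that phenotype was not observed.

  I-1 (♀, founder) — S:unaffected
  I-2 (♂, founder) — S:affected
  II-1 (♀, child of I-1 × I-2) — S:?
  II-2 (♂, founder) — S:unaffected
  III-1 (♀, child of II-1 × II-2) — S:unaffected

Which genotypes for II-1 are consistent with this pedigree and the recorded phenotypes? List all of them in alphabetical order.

II-1 ∈ {X^SX^s, X^sX^s}

S/I-1 un ·: X^SX^S|X^SX^s
S/I-2 aff ·: X^sY
S/II-1 ? I-1×I-2: X^SX^s|X^sX^s
S/II-2 un ·: X^SY
S/III-1 un II-1×II-2: X^SX^S|X^SX^s
⇒ S over [I-1,I-2,II-1,II-2,III-1]: 5 consistent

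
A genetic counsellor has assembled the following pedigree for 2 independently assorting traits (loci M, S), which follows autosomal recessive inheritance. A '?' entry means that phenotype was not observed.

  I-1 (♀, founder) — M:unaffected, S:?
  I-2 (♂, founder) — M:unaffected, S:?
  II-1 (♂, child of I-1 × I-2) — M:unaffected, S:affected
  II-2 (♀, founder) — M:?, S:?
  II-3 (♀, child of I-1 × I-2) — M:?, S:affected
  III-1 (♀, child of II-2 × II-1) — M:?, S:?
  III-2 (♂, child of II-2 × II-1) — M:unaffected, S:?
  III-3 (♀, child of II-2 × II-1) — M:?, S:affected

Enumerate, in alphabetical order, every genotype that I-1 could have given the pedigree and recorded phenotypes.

I-1 ∈ {MM Ss, MM ss, Mm Ss, Mm ss}

M/I-1 un ·: MM|Mm
M/I-2 un ·: MM|Mm
M/II-1 un I-1×I-2: MM|Mm
M/II-2 ? ·: MM|Mm|mm
M/II-3 ? I-1×I-2: MM|Mm|mm
M/III-1 ? II-2×II-1: MM|Mm|mm
M/III-2 un II-2×II-1: MM|Mm
M/III-3 ? II-2×II-1: MM|Mm|mm
⇒ M over [I-1,I-2,II-1,II-2,II-3,III-1,III-2,III-3]: 290 consistent
S/I-1 ? ·: Ss|ss
S/I-2 ? ·: Ss|ss
S/II-1 aff I-1×I-2: ss
S/II-2 ? ·: Ss|ss
S/II-3 aff I-1×I-2: ss
S/III-1 ? II-2×II-1: Ss|ss
S/III-2 ? II-2×II-1: Ss|ss
S/III-3 aff II-2×II-1: ss
⇒ S over [I-1,I-2,II-1,II-2,II-3,III-1,III-2,III-3]: 20 consistent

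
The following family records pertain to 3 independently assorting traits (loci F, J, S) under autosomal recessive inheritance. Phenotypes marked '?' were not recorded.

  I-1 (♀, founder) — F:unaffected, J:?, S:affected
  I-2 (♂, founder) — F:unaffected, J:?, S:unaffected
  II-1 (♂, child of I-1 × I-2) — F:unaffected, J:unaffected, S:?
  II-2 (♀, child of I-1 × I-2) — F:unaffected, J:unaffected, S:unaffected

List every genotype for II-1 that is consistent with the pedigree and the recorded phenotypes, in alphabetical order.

II-1 ∈ {FF JJ Ss, FF JJ ss, FF Jj Ss, FF Jj ss, Ff JJ Ss, Ff JJ ss, Ff Jj Ss, Ff Jj ss}

F/I-1 un ·: FF|Ff
F/I-2 un ·: FF|Ff
F/II-1 un I-1×I-2: FF|Ff
F/II-2 un I-1×I-2: FF|Ff
⇒ F over [I-1,I-2,II-1,II-2]: 13 consistent
J/I-1 ? ·: JJ|Jj|jj
J/I-2 ? ·: JJ|Jj|jj
J/II-1 un I-1×I-2: JJ|Jj
J/II-2 un I-1×I-2: JJ|Jj
⇒ J over [I-1,I-2,II-1,II-2]: 17 consistent
S/I-1 aff ·: ss
S/I-2 un ·: SS|Ss
S/II-1 ? I-1×I-2: Ss|ss
S/II-2 un I-1×I-2: Ss
⇒ S over [I-1,I-2,II-1,II-2]: 3 consistent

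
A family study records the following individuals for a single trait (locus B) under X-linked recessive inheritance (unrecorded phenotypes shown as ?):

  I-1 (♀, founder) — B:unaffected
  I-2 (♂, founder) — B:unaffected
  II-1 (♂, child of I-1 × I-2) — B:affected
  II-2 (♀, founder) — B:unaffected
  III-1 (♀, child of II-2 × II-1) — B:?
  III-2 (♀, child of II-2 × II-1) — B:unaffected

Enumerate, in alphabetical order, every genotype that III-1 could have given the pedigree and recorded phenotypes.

B/I-1 un ·: X^BX^b
B/I-2 un ·: X^BY
B/II-1 aff I-1×I-2: X^bY
B/II-2 un ·: X^BX^B|X^BX^b
B/III-1 ? II-2×II-1: X^BX^b|X^bX^b
B/III-2 un II-2×II-1: X^BX^b
⇒ B over [I-1,I-2,II-1,II-2,III-1,III-2]: 3 consistent

III-1 ∈ {X^BX^b, X^bX^b}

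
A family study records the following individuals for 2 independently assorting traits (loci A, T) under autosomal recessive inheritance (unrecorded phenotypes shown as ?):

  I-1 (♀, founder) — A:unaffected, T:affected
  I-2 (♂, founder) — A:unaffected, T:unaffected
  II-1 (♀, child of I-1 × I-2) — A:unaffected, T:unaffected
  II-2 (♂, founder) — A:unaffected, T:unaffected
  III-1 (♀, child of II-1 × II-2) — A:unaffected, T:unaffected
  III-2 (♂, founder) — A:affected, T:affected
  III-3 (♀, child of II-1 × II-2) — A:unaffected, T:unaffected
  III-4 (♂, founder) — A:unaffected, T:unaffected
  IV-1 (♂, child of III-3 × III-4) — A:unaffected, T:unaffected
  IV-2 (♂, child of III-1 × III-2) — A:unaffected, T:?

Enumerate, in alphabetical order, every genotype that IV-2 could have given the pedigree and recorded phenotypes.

IV-2 ∈ {Aa Tt, Aa tt}

A/I-1 un ·: AA|Aa
A/I-2 un ·: AA|Aa
A/II-1 un I-1×I-2: AA|Aa
A/II-2 un ·: AA|Aa
A/III-1 un II-1×II-2: AA|Aa
A/III-2 aff ·: aa
A/III-3 un II-1×II-2: AA|Aa
A/III-4 un ·: AA|Aa
A/IV-1 un III-3×III-4: AA|Aa
A/IV-2 un III-1×III-2: Aa
⇒ A over [I-1,I-2,II-1,II-2,III-1,III-2,III-3,III-4,IV-1,IV-2]: 152 consistent
T/I-1 aff ·: tt
T/I-2 un ·: TT|Tt
T/II-1 un I-1×I-2: Tt
T/II-2 un ·: TT|Tt
T/III-1 un II-1×II-2: TT|Tt
T/III-2 aff ·: tt
T/III-3 un II-1×II-2: TT|Tt
T/III-4 un ·: TT|Tt
T/IV-1 un III-3×III-4: TT|Tt
T/IV-2 ? III-1×III-2: Tt|tt
⇒ T over [I-1,I-2,II-1,II-2,III-1,III-2,III-3,III-4,IV-1,IV-2]: 84 consistent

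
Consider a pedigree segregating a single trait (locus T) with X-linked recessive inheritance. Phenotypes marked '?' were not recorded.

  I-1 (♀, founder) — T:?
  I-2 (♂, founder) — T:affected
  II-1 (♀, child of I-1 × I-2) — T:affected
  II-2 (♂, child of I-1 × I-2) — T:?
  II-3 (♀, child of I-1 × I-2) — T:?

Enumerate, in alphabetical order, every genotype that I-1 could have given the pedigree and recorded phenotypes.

T/I-1 ? ·: X^TX^t|X^tX^t
T/I-2 aff ·: X^tY
T/II-1 aff I-1×I-2: X^tX^t
T/II-2 ? I-1×I-2: X^TY|X^tY
T/II-3 ? I-1×I-2: X^TX^t|X^tX^t
⇒ T over [I-1,I-2,II-1,II-2,II-3]: 5 consistent

I-1 ∈ {X^TX^t, X^tX^t}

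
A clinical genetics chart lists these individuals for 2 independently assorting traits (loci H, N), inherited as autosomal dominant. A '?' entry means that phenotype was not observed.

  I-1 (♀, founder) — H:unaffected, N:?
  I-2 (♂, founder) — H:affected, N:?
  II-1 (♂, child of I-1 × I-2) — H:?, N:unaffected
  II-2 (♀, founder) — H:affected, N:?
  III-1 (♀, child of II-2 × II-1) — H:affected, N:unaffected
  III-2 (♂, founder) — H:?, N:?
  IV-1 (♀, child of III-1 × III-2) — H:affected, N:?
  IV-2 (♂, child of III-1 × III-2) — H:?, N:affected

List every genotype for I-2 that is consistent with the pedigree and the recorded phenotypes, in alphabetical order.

H/I-1 un ·: hh
H/I-2 aff ·: Hh|HH
H/II-1 ? I-1×I-2: hh|Hh
H/II-2 aff ·: Hh|HH
H/III-1 aff II-2×II-1: Hh|HH
H/III-2 ? ·: hh|Hh|HH
H/IV-1 aff III-1×III-2: Hh|HH
H/IV-2 ? III-1×III-2: hh|Hh|HH
⇒ H over [I-1,I-2,II-1,II-2,III-1,III-2,IV-1,IV-2]: 96 consistent
N/I-1 ? ·: nn|Nn
N/I-2 ? ·: nn|Nn
N/II-1 un I-1×I-2: nn
N/II-2 ? ·: nn|Nn
N/III-1 un II-2×II-1: nn
N/III-2 ? ·: Nn|NN
N/IV-1 ? III-1×III-2: nn|Nn
N/IV-2 aff III-1×III-2: Nn
⇒ N over [I-1,I-2,II-1,II-2,III-1,III-2,IV-1,IV-2]: 24 consistent

I-2 ∈ {HH Nn, HH nn, Hh Nn, Hh nn}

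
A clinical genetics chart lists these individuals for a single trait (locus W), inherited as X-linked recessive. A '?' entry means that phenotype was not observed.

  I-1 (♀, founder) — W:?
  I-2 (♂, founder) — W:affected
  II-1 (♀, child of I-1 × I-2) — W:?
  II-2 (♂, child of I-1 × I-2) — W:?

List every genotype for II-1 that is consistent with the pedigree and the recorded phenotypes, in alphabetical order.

W/I-1 ? ·: X^WX^W|X^WX^w|X^wX^w
W/I-2 aff ·: X^wY
W/II-1 ? I-1×I-2: X^WX^w|X^wX^w
W/II-2 ? I-1×I-2: X^WY|X^wY
⇒ W over [I-1,I-2,II-1,II-2]: 6 consistent

II-1 ∈ {X^WX^w, X^wX^w}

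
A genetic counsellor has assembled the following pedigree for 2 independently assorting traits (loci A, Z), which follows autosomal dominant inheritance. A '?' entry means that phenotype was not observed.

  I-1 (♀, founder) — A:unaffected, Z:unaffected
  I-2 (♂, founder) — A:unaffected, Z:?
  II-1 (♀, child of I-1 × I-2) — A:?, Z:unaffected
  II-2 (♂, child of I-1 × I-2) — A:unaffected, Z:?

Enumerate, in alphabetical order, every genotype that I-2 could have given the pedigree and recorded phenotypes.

I-2 ∈ {aa Zz, aa zz}

A/I-1 un ·: aa
A/I-2 un ·: aa
A/II-1 ? I-1×I-2: aa
A/II-2 un I-1×I-2: aa
⇒ A over [I-1,I-2,II-1,II-2]: 1 consistent
Z/I-1 un ·: zz
Z/I-2 ? ·: zz|Zz
Z/II-1 un I-1×I-2: zz
Z/II-2 ? I-1×I-2: zz|Zz
⇒ Z over [I-1,I-2,II-1,II-2]: 3 consistent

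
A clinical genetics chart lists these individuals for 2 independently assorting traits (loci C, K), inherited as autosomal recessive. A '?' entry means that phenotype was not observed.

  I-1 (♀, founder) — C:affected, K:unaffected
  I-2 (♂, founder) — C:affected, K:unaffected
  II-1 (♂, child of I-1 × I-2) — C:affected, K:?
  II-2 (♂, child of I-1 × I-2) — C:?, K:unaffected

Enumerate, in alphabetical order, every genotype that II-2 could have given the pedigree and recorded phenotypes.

C/I-1 aff ·: cc
C/I-2 aff ·: cc
C/II-1 aff I-1×I-2: cc
C/II-2 ? I-1×I-2: cc
⇒ C over [I-1,I-2,II-1,II-2]: 1 consistent
K/I-1 un ·: KK|Kk
K/I-2 un ·: KK|Kk
K/II-1 ? I-1×I-2: KK|Kk|kk
K/II-2 un I-1×I-2: KK|Kk
⇒ K over [I-1,I-2,II-1,II-2]: 15 consistent

II-2 ∈ {cc KK, cc Kk}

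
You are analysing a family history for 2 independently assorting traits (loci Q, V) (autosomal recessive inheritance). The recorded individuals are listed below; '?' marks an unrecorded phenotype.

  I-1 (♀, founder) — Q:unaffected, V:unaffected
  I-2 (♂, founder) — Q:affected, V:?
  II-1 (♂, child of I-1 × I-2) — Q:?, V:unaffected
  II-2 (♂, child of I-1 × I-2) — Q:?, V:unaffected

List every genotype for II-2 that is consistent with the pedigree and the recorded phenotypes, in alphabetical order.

Q/I-1 un ·: QQ|Qq
Q/I-2 aff ·: qq
Q/II-1 ? I-1×I-2: Qq|qq
Q/II-2 ? I-1×I-2: Qq|qq
⇒ Q over [I-1,I-2,II-1,II-2]: 5 consistent
V/I-1 un ·: VV|Vv
V/I-2 ? ·: VV|Vv|vv
V/II-1 un I-1×I-2: VV|Vv
V/II-2 un I-1×I-2: VV|Vv
⇒ V over [I-1,I-2,II-1,II-2]: 15 consistent

II-2 ∈ {Qq VV, Qq Vv, qq VV, qq Vv}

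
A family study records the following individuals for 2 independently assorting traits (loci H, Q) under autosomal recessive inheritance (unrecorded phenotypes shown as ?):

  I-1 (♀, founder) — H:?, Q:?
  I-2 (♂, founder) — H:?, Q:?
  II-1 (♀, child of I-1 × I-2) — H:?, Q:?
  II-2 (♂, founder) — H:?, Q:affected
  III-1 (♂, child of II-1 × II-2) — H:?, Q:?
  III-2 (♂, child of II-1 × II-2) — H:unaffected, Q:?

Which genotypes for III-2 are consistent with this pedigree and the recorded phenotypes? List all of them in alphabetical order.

III-2 ∈ {HH Qq, HH qq, Hh Qq, Hh qq}

H/I-1 ? ·: HH|Hh|hh
H/I-2 ? ·: HH|Hh|hh
H/II-1 ? I-1×I-2: HH|Hh|hh
H/II-2 ? ·: HH|Hh|hh
H/III-1 ? II-1×II-2: HH|Hh|hh
H/III-2 un II-1×II-2: HH|Hh
⇒ H over [I-1,I-2,II-1,II-2,III-1,III-2]: 120 consistent
Q/I-1 ? ·: QQ|Qq|qq
Q/I-2 ? ·: QQ|Qq|qq
Q/II-1 ? I-1×I-2: QQ|Qq|qq
Q/II-2 aff ·: qq
Q/III-1 ? II-1×II-2: Qq|qq
Q/III-2 ? II-1×II-2: Qq|qq
⇒ Q over [I-1,I-2,II-1,II-2,III-1,III-2]: 36 consistent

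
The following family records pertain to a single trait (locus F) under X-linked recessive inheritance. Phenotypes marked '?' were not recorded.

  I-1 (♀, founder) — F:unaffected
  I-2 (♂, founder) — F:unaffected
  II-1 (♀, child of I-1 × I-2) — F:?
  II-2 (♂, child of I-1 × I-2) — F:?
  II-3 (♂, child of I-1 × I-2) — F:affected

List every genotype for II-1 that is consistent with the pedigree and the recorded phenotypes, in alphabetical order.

F/I-1 un ·: X^FX^f
F/I-2 un ·: X^FY
F/II-1 ? I-1×I-2: X^FX^F|X^FX^f
F/II-2 ? I-1×I-2: X^FY|X^fY
F/II-3 aff I-1×I-2: X^fY
⇒ F over [I-1,I-2,II-1,II-2,II-3]: 4 consistent

II-1 ∈ {X^FX^F, X^FX^f}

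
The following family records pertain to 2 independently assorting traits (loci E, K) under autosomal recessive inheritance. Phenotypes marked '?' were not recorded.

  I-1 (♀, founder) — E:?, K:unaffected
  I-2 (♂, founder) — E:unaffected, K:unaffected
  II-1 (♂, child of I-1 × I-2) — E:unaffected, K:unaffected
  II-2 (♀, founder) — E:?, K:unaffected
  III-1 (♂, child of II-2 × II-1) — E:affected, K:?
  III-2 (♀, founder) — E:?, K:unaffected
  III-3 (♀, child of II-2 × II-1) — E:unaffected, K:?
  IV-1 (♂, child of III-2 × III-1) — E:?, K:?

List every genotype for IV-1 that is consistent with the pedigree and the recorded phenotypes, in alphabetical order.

IV-1 ∈ {Ee KK, Ee Kk, Ee kk, ee KK, ee Kk, ee kk}

E/I-1 ? ·: EE|Ee|ee
E/I-2 un ·: EE|Ee
E/II-1 un I-1×I-2: Ee
E/II-2 ? ·: Ee|ee
E/III-1 aff II-2×II-1: ee
E/III-2 ? ·: EE|Ee|ee
E/III-3 un II-2×II-1: EE|Ee
E/IV-1 ? III-2×III-1: Ee|ee
⇒ E over [I-1,I-2,II-1,II-2,III-1,III-2,III-3,IV-1]: 60 consistent
K/I-1 un ·: KK|Kk
K/I-2 un ·: KK|Kk
K/II-1 un I-1×I-2: KK|Kk
K/II-2 un ·: KK|Kk
K/III-1 ? II-2×II-1: KK|Kk|kk
K/III-2 un ·: KK|Kk
K/III-3 ? II-2×II-1: KK|Kk|kk
K/IV-1 ? III-2×III-1: KK|Kk|kk
⇒ K over [I-1,I-2,II-1,II-2,III-1,III-2,III-3,IV-1]: 223 consistent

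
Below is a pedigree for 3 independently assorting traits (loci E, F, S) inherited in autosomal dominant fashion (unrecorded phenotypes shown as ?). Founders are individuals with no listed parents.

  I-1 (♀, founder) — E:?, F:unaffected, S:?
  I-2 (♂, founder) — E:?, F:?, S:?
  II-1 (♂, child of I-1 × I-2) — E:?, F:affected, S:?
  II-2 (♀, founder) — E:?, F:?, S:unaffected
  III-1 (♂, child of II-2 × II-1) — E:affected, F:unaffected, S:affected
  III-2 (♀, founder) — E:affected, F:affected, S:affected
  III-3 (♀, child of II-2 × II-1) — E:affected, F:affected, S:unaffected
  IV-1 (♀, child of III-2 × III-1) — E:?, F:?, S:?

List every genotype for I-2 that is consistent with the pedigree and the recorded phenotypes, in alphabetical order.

I-2 ∈ {EE FF SS, EE FF Ss, EE FF ss, EE Ff SS, EE Ff Ss, EE Ff ss, Ee FF SS, Ee FF Ss, Ee FF ss, Ee Ff SS, Ee Ff Ss, Ee Ff ss, ee FF SS, ee FF Ss, ee FF ss, ee Ff SS, ee Ff Ss, ee Ff ss}

E/I-1 ? ·: ee|Ee|EE
E/I-2 ? ·: ee|Ee|EE
E/II-1 ? I-1×I-2: ee|Ee|EE
E/II-2 ? ·: ee|Ee|EE
E/III-1 aff II-2×II-1: Ee|EE
E/III-2 aff ·: Ee|EE
E/III-3 aff II-2×II-1: Ee|EE
E/IV-1 ? III-2×III-1: ee|Ee|EE
⇒ E over [I-1,I-2,II-1,II-2,III-1,III-2,III-3,IV-1]: 395 consistent
F/I-1 un ·: ff
F/I-2 ? ·: Ff|FF
F/II-1 aff I-1×I-2: Ff
F/II-2 ? ·: ff|Ff
F/III-1 un II-2×II-1: ff
F/III-2 aff ·: Ff|FF
F/III-3 aff II-2×II-1: Ff|FF
F/IV-1 ? III-2×III-1: ff|Ff
⇒ F over [I-1,I-2,II-1,II-2,III-1,III-2,III-3,IV-1]: 18 consistent
S/I-1 ? ·: ss|Ss|SS
S/I-2 ? ·: ss|Ss|SS
S/II-1 ? I-1×I-2: Ss
S/II-2 un ·: ss
S/III-1 aff II-2×II-1: Ss
S/III-2 aff ·: Ss|SS
S/III-3 un II-2×II-1: ss
S/IV-1 ? III-2×III-1: ss|Ss|SS
⇒ S over [I-1,I-2,II-1,II-2,III-1,III-2,III-3,IV-1]: 35 consistent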